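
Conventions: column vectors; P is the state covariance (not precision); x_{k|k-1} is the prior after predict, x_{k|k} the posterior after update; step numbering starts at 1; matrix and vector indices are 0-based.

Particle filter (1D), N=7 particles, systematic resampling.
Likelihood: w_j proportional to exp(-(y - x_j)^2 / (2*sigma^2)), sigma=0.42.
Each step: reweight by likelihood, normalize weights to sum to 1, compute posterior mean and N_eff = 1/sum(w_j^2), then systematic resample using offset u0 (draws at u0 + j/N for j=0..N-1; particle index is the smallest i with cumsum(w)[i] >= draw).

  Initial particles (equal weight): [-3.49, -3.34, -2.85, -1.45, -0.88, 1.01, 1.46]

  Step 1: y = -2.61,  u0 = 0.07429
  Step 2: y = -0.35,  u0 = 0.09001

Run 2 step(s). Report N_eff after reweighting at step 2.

N_eff = 5.0010

step 1: w=[0.0925, 0.1834, 0.7056, 0.0183, 0.0002, 0.0000, 0.0000]  mean=-2.9731  Neff=1.8506  idx=[0, 1, 2, 2, 2, 2, 2]
step 2: w=[0.0000, 0.0001, 0.2000, 0.2000, 0.2000, 0.2000, 0.2000]  mean=-2.8501  Neff=5.0010  idx=[2, 3, 3, 4, 5, 6, 6]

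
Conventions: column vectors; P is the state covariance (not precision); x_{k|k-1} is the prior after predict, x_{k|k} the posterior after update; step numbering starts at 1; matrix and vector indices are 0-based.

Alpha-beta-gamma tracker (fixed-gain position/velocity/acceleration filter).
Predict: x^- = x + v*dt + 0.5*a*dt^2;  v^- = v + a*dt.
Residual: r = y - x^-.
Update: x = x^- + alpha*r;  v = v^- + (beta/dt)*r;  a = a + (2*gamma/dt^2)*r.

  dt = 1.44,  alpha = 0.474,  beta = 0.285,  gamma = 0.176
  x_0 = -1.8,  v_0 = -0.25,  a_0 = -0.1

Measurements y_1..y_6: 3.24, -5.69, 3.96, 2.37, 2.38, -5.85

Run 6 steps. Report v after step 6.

v_post = -0.8420

step 1: x_pred=-2.2637  r=5.5037  x^+=0.3451  v^+=0.6953  a^+=0.8343
step 2: x_pred=2.2112  r=-7.9012  x^+=-1.5340  v^+=0.3328  a^+=-0.5070
step 3: x_pred=-1.5803  r=5.5403  x^+=1.0458  v^+=0.6993  a^+=0.4335
step 4: x_pred=2.5022  r=-0.1322  x^+=2.4395  v^+=1.2974  a^+=0.4111
step 5: x_pred=4.7339  r=-2.3539  x^+=3.6182  v^+=1.4234  a^+=0.0115
step 6: x_pred=5.6797  r=-11.5297  x^+=0.2146  v^+=-0.8420  a^+=-1.9457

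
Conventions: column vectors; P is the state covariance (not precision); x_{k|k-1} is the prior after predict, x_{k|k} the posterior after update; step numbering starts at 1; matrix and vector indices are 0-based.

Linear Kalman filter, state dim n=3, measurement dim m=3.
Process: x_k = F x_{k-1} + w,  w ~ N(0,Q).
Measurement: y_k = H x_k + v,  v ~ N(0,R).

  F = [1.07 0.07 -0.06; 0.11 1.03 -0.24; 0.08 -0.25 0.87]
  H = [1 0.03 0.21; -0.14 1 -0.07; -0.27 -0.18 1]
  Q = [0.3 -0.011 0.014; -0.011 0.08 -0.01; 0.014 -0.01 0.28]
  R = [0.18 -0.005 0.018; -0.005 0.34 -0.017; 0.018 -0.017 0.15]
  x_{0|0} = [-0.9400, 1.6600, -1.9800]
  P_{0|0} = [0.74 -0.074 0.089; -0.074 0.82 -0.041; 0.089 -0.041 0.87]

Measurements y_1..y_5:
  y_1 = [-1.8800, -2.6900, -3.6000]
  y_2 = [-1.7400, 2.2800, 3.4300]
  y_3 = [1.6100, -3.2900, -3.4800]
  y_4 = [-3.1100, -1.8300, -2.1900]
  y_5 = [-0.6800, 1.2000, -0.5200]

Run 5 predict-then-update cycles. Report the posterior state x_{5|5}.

step 1: x^-=[-0.7708, 2.0816, -2.2128]  P^-=[1.1322 0.0454 0.1163; 0.0454 1.0078 -0.4327; 0.1163 -0.4327 1.0277]  S=[1.4045 -0.2047 0.0272; -0.2047 1.4252 -0.6909; 0.0272 -0.6909 1.3903]  K=[0.8196 -0.0580 -0.1870; 0.0907 0.6820 -0.1134; 0.2192 0.0506 0.7935]  nu=[-0.7070, -5.0344, -1.2206]  x^+=[-0.8300, -1.2775, -3.5913]  P^+=[0.1391 0.0006 0.0254; 0.0006 0.2345 0.0154; 0.0254 0.0154 0.1317]
step 2: x^-=[-0.7620, -0.5452, -2.8715]  P^-=[0.4576 0.0170 0.0394; 0.0170 0.3292 -0.0800; 0.0394 -0.0800 0.3921]  S=[0.6718 -0.0686 0.0096; -0.0686 0.6874 -0.1763; 0.0096 -0.1763 0.5952]  K=[0.6919 -0.0475 -0.1717; 0.0638 0.4630 -0.1055; 0.1706 0.0244 0.6694]  nu=[-0.3586, 2.5175, 5.9976]  x^+=[-2.1598, -0.0352, 1.1440]  P^+=[0.1176 0.0011 0.0194; 0.0011 0.1595 0.0065; 0.0194 0.0065 0.1095]
step 3: x^-=[-2.3821, -0.5484, 0.8313]  P^-=[0.4334 0.0115 0.0338; 0.0115 0.2530 -0.0652; 0.0338 -0.0652 0.3734]  S=[0.6441 -0.0690 0.0082; -0.0690 0.6099 -0.1452; 0.0082 -0.1452 0.5696]  K=[0.6814 -0.0483 -0.1720; 0.0528 0.4023 -0.0980; 0.1647 0.0189 0.6627]  nu=[3.8340, -3.0169, -5.0531]  x^+=[1.2451, -1.0642, -1.9430]  P^+=[0.1159 0.0006 0.0187; 0.0006 0.1386 0.0045; 0.0187 0.0045 0.1079]
step 4: x^-=[1.3743, -0.4929, -1.3248]  P^-=[0.4314 0.0096 0.0333; 0.0096 0.2316 -0.0614; 0.0333 -0.0614 0.3717]  S=[0.6418 -0.0704 0.0085; -0.0704 0.5884 -0.1370; 0.0085 -0.1370 0.5657]  K=[0.6804 -0.0489 -0.1720; 0.0489 0.3823 -0.0950; 0.1639 0.0173 0.6624]  nu=[-4.1913, -1.2374, -0.5829]  x^+=[-1.3167, -1.1155, -2.4191]  P^+=[0.1157 0.0004 0.0186; 0.0004 0.1317 0.0039; 0.0186 0.0039 0.1077]
step 5: x^-=[-1.3418, -0.7132, -1.9311]  P^-=[0.4311 0.0089 0.0334; 0.0089 0.2245 -0.0602; 0.0334 -0.0602 0.3714]  S=[0.6415 -0.0710 0.0087; -0.0710 0.5813 -0.1343; 0.0087 -0.1343 0.5646]  K=[0.6803 -0.0491 -0.1720; 0.0475 0.3754 -0.0939; 0.1637 0.0167 0.6625]  nu=[1.0888, 1.5902, 0.9204]  x^+=[-0.8376, -0.1510, -1.1165]  P^+=[0.1157 0.0003 0.0186; 0.0003 0.1293 0.0038; 0.0186 0.0038 0.1077]

x_post = [-0.8376, -0.1510, -1.1165]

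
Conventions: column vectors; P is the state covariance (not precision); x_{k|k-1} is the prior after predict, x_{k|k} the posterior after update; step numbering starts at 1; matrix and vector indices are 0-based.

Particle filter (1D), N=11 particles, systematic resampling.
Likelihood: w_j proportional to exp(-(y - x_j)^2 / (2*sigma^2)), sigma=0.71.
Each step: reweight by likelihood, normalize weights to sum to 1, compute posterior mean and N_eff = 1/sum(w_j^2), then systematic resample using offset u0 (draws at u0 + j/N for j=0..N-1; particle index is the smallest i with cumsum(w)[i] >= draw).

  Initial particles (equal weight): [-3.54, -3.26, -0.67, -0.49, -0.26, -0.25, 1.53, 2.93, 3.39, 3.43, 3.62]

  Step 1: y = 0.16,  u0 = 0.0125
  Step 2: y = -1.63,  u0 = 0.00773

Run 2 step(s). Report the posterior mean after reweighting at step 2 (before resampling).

post_mean = -0.4618

step 1: w=[0.0000, 0.0000, 0.1681, 0.2189, 0.2794, 0.2817, 0.0517, 0.0002, 0.0000, 0.0000, 0.0000]  mean=-0.2832  Neff=4.2325  idx=[2, 2, 3, 3, 3, 4, 4, 4, 5, 5, 5]
step 2: w=[0.1573, 0.1573, 0.1081, 0.1081, 0.1081, 0.0610, 0.0610, 0.0610, 0.0593, 0.0593, 0.0593]  mean=-0.4618  Neff=9.4082  idx=[0, 0, 1, 1, 2, 3, 4, 5, 6, 8, 9]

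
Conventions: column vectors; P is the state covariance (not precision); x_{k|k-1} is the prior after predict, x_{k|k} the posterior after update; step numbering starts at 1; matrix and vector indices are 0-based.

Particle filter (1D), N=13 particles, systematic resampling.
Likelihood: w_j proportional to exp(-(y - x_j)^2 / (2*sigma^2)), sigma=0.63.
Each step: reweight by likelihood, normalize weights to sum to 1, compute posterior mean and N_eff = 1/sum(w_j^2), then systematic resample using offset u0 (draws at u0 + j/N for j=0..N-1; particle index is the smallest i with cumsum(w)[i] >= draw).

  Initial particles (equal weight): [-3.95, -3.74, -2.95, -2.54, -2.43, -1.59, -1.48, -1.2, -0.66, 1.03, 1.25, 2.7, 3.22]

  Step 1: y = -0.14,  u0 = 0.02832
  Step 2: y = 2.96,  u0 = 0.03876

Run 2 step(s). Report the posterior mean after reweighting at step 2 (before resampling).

step 1: w=[0.0000, 0.0000, 0.0000, 0.0005, 0.0010, 0.0506, 0.0745, 0.1738, 0.5091, 0.1276, 0.0628, 0.0000, 0.0000]  mean=-0.5292  Neff=3.1470  idx=[5, 6, 7, 7, 8, 8, 8, 8, 8, 8, 8, 9, 10]
step 2: w=[0.0000, 0.0000, 0.0000, 0.0000, 0.0000, 0.0000, 0.0000, 0.0000, 0.0000, 0.0000, 0.0000, 0.2672, 0.7328]  mean=1.1912  Neff=1.6438  idx=[11, 11, 11, 12, 12, 12, 12, 12, 12, 12, 12, 12, 12]

post_mean = 1.1912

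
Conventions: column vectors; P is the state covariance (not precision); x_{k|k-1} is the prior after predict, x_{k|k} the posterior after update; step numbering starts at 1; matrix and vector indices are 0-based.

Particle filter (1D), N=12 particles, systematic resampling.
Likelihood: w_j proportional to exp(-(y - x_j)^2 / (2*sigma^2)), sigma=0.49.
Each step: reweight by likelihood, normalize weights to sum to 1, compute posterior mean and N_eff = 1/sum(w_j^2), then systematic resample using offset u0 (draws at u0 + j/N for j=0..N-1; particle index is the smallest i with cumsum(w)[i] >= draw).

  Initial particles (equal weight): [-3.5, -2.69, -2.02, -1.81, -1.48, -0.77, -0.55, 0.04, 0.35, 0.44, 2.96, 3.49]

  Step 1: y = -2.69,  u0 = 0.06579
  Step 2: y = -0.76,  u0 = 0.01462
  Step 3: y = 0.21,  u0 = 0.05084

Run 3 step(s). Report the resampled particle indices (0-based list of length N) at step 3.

resampled_idx = [4, 4, 5, 6, 6, 7, 8, 9, 9, 10, 11, 11]

step 1: w=[0.1346, 0.5277, 0.2072, 0.1052, 0.0250, 0.0002, 0.0000, 0.0000, 0.0000, 0.0000, 0.0000, 0.0000]  mean=-2.5368  Neff=2.8473  idx=[0, 1, 1, 1, 1, 1, 1, 1, 2, 2, 3, 4]
step 2: w=[0.0000, 0.0008, 0.0008, 0.0008, 0.0008, 0.0008, 0.0008, 0.0008, 0.0709, 0.0709, 0.1948, 0.6575]  mean=-1.6279  Neff=2.0819  idx=[8, 9, 10, 10, 11, 11, 11, 11, 11, 11, 11, 11]
step 3: w=[0.0015, 0.0015, 0.0095, 0.0095, 0.1222, 0.1222, 0.1222, 0.1222, 0.1222, 0.1222, 0.1222, 0.1222]  mean=-1.4879  Neff=8.3522  idx=[4, 4, 5, 6, 6, 7, 8, 9, 9, 10, 11, 11]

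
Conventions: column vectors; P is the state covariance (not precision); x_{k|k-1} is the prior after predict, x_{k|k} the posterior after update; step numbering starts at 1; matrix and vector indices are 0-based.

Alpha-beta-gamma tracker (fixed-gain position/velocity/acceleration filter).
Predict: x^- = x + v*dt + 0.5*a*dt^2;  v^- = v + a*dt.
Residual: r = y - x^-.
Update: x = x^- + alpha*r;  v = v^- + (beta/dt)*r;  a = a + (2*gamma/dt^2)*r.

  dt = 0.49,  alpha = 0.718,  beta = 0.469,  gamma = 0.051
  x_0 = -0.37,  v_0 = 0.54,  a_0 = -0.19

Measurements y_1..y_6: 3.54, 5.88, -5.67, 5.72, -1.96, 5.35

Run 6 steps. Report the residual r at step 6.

step 1: x_pred=-0.1282  r=3.6682  x^+=2.5056  v^+=3.9579  a^+=1.3683
step 2: x_pred=4.6092  r=1.2708  x^+=5.5216  v^+=5.8447  a^+=1.9082
step 3: x_pred=8.6146  r=-14.2846  x^+=-1.6417  v^+=-6.8927  a^+=-4.1602
step 4: x_pred=-5.5186  r=11.2386  x^+=2.5507  v^+=1.8257  a^+=0.6142
step 5: x_pred=3.5191  r=-5.4791  x^+=-0.4149  v^+=-3.1176  a^+=-1.7135
step 6: x_pred=-2.1482  r=7.4982  x^+=3.2355  v^+=3.2197  a^+=1.4720

resid = 7.4982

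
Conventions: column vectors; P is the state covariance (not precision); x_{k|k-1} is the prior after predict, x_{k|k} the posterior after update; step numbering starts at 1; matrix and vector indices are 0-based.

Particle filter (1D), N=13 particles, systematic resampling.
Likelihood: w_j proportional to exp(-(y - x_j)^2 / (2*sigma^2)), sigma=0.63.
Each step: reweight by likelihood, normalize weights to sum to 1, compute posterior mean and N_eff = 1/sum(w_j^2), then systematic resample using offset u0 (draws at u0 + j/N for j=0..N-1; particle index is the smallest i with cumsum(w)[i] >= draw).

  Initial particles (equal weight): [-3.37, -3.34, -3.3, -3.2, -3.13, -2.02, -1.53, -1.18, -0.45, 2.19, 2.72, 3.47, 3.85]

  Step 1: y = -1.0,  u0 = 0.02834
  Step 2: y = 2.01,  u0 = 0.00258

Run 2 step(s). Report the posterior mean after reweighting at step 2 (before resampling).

post_mean = -0.4570

step 1: w=[0.0003, 0.0004, 0.0005, 0.0009, 0.0013, 0.1028, 0.2676, 0.3659, 0.2604, 0.0000, 0.0000, 0.0000, 0.0000]  mean=-1.1766  Neff=3.5226  idx=[5, 5, 6, 6, 6, 7, 7, 7, 7, 7, 8, 8, 8]
step 2: w=[0.0000, 0.0000, 0.0001, 0.0001, 0.0001, 0.0018, 0.0018, 0.0018, 0.0018, 0.0018, 0.3302, 0.3302, 0.3302]  mean=-0.4570  Neff=3.0572  idx=[6, 10, 10, 10, 10, 11, 11, 11, 11, 12, 12, 12, 12]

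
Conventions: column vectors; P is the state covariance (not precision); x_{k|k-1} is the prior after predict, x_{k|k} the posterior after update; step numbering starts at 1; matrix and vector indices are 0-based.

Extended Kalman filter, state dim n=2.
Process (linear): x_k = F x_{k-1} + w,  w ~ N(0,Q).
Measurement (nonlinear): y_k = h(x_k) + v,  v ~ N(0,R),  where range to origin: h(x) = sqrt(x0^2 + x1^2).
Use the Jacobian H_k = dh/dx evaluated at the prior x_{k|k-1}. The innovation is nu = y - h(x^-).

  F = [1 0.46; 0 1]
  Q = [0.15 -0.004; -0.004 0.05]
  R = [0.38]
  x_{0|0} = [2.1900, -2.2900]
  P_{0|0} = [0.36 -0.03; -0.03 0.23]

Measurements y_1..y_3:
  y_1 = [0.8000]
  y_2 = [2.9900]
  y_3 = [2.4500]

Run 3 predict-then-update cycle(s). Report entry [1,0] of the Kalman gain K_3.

step 1: x^-=[1.1366, -2.2900]  P^-=[0.5311 0.0718; 0.0718 0.2800]  H_jac=[0.4446 -0.8957]  S=[0.6524]  K=[0.2633; -0.3355]  nu=[-1.7566]  x^+=[0.6741, -1.7007]  P^+=[0.4858 0.1294; 0.1294 0.2066]
step 2: x^-=[-0.1082, -1.7007]  P^-=[0.7986 0.2205; 0.2205 0.2566]  H_jac=[-0.0635 -0.9980]  S=[0.6667]  K=[-0.4061; -0.4051]  nu=[1.2859]  x^+=[-0.6304, -2.2215]  P^+=[0.6887 0.1108; 0.1108 0.1472]
step 3: x^-=[-1.6523, -2.2215]  P^-=[0.9718 0.1745; 0.1745 0.1972]  H_jac=[-0.5968 -0.8024]  S=[1.0202]  K=[-0.7057; -0.2572]  nu=[-0.3186]  x^+=[-1.4274, -2.1396]  P^+=[0.4637 -0.0107; -0.0107 0.1297]

K[1,0] = -0.2572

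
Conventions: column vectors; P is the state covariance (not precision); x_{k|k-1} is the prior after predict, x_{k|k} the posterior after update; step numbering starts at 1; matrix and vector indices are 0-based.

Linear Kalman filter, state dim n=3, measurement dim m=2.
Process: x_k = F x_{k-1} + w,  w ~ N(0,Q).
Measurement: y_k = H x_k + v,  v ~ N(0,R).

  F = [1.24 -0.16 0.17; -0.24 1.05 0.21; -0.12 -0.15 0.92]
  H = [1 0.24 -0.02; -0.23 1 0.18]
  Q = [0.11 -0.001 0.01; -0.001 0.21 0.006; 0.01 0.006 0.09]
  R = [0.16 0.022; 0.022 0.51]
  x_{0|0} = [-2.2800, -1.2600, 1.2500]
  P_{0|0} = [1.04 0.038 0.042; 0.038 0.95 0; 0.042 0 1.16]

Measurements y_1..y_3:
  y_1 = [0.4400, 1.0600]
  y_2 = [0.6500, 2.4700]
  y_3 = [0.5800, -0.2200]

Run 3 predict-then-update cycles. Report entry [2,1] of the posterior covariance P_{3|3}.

P_post[2,1] = -0.0210

step 1: x^-=[-2.4131, -0.5133, 1.6126]  P^-=[1.7696 -0.3685 0.1002; -0.3685 1.3450 0.0967; 0.1002 0.0967 1.1003]  S=[1.8257 -0.3936; -0.3936 2.1803]  K=[0.8790 -0.1887; 0.1217 0.6857; 0.0857 0.1401]  nu=[3.0085, 0.7280]  x^+=[0.0941, 0.3522, 1.9725]  P^+=[0.1506 -0.0535 0.0623; -0.0535 0.3584 -0.1020; 0.0623 -0.1020 1.0535]
step 2: x^-=[0.3957, 0.7614, 1.7506]  P^-=[0.4342 -0.1412 0.2573; -0.1412 0.6360 0.0516; 0.2573 0.0516 1.0044]  S=[0.5527 -0.0136; -0.0136 1.2638]  K=[0.7114 -0.1465; 0.0320 0.5367; 0.4552 0.1419]  nu=[0.1065, 1.4845]  x^+=[0.2541, 1.5615, 2.0098]  P^+=[0.1245 -0.0493 0.1051; -0.0493 0.2719 -0.0493; 0.1051 -0.0493 0.8662]
step 3: x^-=[0.4069, 2.0007, 1.5843]  P^-=[0.4001 -0.1030 0.2680; -0.1030 0.5477 0.0666; 0.2680 0.0666 0.8197]  S=[0.5311 0.0122; 0.0122 1.1546]  K=[0.6997 -0.1345; 0.0395 0.5049; 0.5009 0.1268]  nu=[-0.2754, -2.4123]  x^+=[0.5387, 0.7720, 1.1405]  P^+=[0.1215 -0.0435 0.1013; -0.0435 0.2521 -0.0210; 0.1013 -0.0210 0.6663]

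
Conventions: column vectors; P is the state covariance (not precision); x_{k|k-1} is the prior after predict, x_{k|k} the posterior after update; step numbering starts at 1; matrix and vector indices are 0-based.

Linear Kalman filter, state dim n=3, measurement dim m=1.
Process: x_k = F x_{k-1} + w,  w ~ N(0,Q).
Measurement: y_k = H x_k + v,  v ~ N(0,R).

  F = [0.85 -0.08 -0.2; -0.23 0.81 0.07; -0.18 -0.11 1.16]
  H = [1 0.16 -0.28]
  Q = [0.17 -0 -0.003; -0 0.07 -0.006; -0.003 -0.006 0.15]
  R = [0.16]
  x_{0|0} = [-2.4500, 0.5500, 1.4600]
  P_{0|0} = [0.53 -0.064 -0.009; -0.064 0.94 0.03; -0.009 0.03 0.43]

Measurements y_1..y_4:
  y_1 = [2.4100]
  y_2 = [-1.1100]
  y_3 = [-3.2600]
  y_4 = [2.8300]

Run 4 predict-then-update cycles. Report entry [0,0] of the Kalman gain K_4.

step 1: x^-=[-2.4185, 1.1112, 2.0741]  P^-=[0.5889 -0.2218 -0.1818; -0.2218 0.7444 0.0053; -0.1818 0.0053 0.7507]  S=[0.8572]  K=[0.7050; -0.1215; -0.4564]  nu=[5.2315]  x^+=[1.2696, 0.4756, -0.3134]  P^+=[0.1628 -0.1483 0.0940; -0.1483 0.7318 -0.0422; 0.0940 -0.0422 0.5722]
step 2: x^-=[1.1038, 0.0713, -0.6444]  P^-=[0.3021 -0.1751 -0.0435; -0.1751 0.6090 -0.0657; -0.0435 -0.0657 0.8997]  S=[0.5224]  K=[0.5479; -0.1135; -0.5856]  nu=[-2.4057]  x^+=[-0.2143, 0.3443, 0.7643]  P^+=[0.1453 -0.1426 0.1241; -0.1426 0.6023 -0.1005; 0.1241 -0.1005 0.7206]
step 3: x^-=[-0.3626, 0.3817, 0.8873]  P^-=[0.2816 -0.1484 -0.0418; -0.1484 0.5141 -0.1062; -0.0418 -0.1062 1.0998]  S=[0.5264]  K=[0.5121; -0.0692; -0.6967]  nu=[-2.7101]  x^+=[-1.7503, 0.5691, 2.7754]  P^+=[0.1436 -0.1298 0.1460; -0.1298 0.5116 -0.1316; 0.1460 -0.1316 0.8442]
step 4: x^-=[-2.0884, 1.0578, 3.4719]  P^-=[0.2746 -0.1273 -0.0476; -0.1273 0.4461 -0.1249; -0.0476 -0.1249 1.2644]  S=[0.5422]  K=[0.4934; -0.0387; -0.7775]  nu=[5.7212]  x^+=[0.7345, 0.8366, -0.9763]  P^+=[0.1426 -0.1170 0.1604; -0.1170 0.4453 -0.1412; 0.1604 -0.1412 0.9366]

K[0,0] = 0.4934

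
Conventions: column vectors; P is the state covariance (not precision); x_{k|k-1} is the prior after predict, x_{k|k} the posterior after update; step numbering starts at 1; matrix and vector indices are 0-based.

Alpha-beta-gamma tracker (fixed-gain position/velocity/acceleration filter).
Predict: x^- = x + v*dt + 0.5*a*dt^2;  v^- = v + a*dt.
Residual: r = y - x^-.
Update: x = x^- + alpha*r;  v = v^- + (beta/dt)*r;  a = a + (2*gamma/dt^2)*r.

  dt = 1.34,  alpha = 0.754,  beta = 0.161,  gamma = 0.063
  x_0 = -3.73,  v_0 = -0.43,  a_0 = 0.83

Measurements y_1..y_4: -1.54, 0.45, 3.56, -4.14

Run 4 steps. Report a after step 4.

step 1: x_pred=-3.5610  r=2.0210  x^+=-2.0372  v^+=0.9250  a^+=0.9718
step 2: x_pred=0.0749  r=0.3751  x^+=0.3577  v^+=2.2723  a^+=0.9981
step 3: x_pred=4.2988  r=-0.7388  x^+=3.7417  v^+=3.5211  a^+=0.9463
step 4: x_pred=9.3096  r=-13.4496  x^+=-0.8314  v^+=3.1732  a^+=0.0025

a_post = 0.0025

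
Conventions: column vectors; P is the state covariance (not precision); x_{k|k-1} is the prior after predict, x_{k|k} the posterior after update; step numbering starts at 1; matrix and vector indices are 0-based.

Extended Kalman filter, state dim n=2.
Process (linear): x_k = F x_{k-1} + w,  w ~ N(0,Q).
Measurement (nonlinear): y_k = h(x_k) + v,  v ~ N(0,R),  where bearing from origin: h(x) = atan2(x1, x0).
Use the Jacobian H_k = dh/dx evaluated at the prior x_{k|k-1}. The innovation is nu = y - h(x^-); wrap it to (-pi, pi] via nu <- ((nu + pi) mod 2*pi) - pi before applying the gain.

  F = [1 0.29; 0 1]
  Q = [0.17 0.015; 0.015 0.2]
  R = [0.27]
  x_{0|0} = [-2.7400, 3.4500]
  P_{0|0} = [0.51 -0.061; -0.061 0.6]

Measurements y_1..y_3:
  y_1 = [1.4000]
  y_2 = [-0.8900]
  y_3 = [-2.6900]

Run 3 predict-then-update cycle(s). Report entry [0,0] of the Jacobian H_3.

H_jac[0,0] = -0.1612

step 1: x^-=[-1.7395, 3.4500]  P^-=[0.6951 0.1280; 0.1280 0.8000]  H_jac=[-0.2311 -0.1165]  S=[0.3249]  K=[-0.5404; -0.3780]  nu=[-0.6378]  x^+=[-1.3949, 3.6911]  P^+=[0.6002 0.0616; 0.0616 0.7536]
step 2: x^-=[-0.3244, 3.6911]  P^-=[0.8694 0.2952; 0.2952 0.9536]  H_jac=[-0.2688 -0.0236]  S=[0.3371]  K=[-0.7140; -0.3022]  nu=[-2.5485]  x^+=[1.4951, 4.4614]  P^+=[0.6975 0.2224; 0.2224 0.9228]
step 3: x^-=[2.7889, 4.4614]  P^-=[1.0741 0.5050; 0.5050 1.1228]  H_jac=[-0.1612 0.1007]  S=[0.2929]  K=[-0.4173; 0.1083]  nu=[2.5811]  x^+=[1.7118, 4.7409]  P^+=[1.0231 0.5183; 0.5183 1.1193]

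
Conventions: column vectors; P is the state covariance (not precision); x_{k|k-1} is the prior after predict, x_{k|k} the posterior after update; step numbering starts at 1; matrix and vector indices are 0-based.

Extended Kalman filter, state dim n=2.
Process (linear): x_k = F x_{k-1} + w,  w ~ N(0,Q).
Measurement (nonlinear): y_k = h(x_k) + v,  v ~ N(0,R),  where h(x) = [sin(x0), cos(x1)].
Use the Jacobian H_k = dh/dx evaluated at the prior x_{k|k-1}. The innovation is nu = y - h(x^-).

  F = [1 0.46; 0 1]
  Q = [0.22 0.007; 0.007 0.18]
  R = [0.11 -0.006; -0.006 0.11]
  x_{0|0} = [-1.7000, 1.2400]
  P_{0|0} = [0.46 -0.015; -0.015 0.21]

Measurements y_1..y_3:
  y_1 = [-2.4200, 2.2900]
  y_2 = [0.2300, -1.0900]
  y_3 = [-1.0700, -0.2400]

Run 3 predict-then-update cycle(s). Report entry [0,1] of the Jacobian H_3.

H_jac[0,1] = 0.0000

step 1: x^-=[-1.1296, 1.2400]  P^-=[0.7106 0.0886; 0.0886 0.3900]  H_jac=[0.4270 0.0000; 0.0000 -0.9458]  S=[0.2396 -0.0418; -0.0418 0.4589]  K=[1.2547 -0.0684; 0.0180 -0.8022]  nu=[-1.5158, 1.9652]  x^+=[-3.1658, -0.3638]  P^+=[0.3242 0.0159; 0.0159 0.0934]
step 2: x^-=[-3.3331, -0.3638]  P^-=[0.5786 0.0659; 0.0659 0.2734]  H_jac=[-0.9817 0.0000; 0.0000 0.3558]  S=[0.6676 -0.0290; -0.0290 0.1446]  K=[-0.8512 -0.0087; -0.0682 0.6591]  nu=[0.0396, -2.0245]  x^+=[-3.3493, -1.7008]  P^+=[0.0953 0.0117; 0.0117 0.2049]
step 3: x^-=[-4.1317, -1.7008]  P^-=[0.3694 0.1129; 0.1129 0.3849]  H_jac=[-0.5486 0.0000; 0.0000 0.9916]  S=[0.2212 -0.0674; -0.0674 0.4884]  K=[-0.8836 0.1073; -0.0437 0.7753]  nu=[-1.9061, -0.1103]  x^+=[-2.4594, -1.7030]  P^+=[0.1783 0.0172; 0.0172 0.0863]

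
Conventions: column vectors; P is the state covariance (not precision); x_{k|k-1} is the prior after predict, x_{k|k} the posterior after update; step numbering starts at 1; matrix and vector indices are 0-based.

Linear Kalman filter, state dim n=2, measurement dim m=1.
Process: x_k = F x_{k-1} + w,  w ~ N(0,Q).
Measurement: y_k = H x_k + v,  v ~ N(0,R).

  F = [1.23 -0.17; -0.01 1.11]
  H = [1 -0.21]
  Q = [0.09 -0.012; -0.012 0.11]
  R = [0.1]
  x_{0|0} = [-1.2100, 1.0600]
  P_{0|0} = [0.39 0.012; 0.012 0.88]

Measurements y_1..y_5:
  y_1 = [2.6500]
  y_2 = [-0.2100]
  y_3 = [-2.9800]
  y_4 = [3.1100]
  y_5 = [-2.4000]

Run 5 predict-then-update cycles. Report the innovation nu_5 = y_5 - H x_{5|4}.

step 1: x^-=[-1.6685, 1.1887]  P^-=[0.7004 -0.1664; -0.1664 1.1940]  S=[0.9230]  K=[0.7967; -0.4520]  nu=[4.5681]  x^+=[1.9711, -0.8761]  P^+=[0.1145 0.1659; 0.1659 1.0055]
step 2: x^-=[2.5734, -0.9921]  P^-=[0.2229 0.0237; 0.0237 1.3451]  S=[0.3723]  K=[0.5854; -0.6951]  nu=[-2.9917]  x^+=[0.8220, 1.0874]  P^+=[0.0953 0.1752; 0.1752 1.1653]
step 3: x^-=[0.8262, 1.1988]  P^-=[0.1946 0.0064; 0.0064 1.5419]  S=[0.3599]  K=[0.5370; -0.8817]  nu=[-3.5544]  x^+=[-1.0826, 4.3327]  P^+=[0.0908 0.1769; 0.1769 1.2620]
step 4: x^-=[-2.0682, 4.8202]  P^-=[0.1899 -0.0095; -0.0095 1.6610]  S=[0.3672]  K=[0.5227; -0.9759]  nu=[6.1904]  x^+=[1.1677, -1.2207]  P^+=[0.0896 0.1778; 0.1778 1.3114]
step 5: x^-=[1.6439, -1.3667]  P^-=[0.1891 -0.0175; -0.0175 1.7218]  S=[0.3724]  K=[0.5177; -1.0179]  nu=[-4.3309]  x^+=[-0.5982, 3.0419]  P^+=[0.0893 0.1788; 0.1788 1.3359]

innov = [-4.3309]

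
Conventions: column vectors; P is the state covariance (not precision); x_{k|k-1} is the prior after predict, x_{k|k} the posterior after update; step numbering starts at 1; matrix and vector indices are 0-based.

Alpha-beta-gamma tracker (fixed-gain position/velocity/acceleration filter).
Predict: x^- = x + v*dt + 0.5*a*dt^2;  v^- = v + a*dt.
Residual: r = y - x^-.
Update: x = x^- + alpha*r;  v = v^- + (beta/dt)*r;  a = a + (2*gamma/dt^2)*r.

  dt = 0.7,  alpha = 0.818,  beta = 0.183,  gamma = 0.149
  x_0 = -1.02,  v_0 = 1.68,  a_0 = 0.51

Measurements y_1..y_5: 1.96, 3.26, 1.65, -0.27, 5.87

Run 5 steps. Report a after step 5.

a_post = -0.7500

step 1: x_pred=0.2809  r=1.6791  x^+=1.6544  v^+=2.4760  a^+=1.5311
step 2: x_pred=3.7627  r=-0.5027  x^+=3.3515  v^+=3.4163  a^+=1.2254
step 3: x_pred=6.0431  r=-4.3931  x^+=2.4496  v^+=3.1256  a^+=-1.4463
step 4: x_pred=4.2831  r=-4.5531  x^+=0.5587  v^+=0.9229  a^+=-4.2154
step 5: x_pred=0.1719  r=5.6981  x^+=4.8329  v^+=-0.5383  a^+=-0.7500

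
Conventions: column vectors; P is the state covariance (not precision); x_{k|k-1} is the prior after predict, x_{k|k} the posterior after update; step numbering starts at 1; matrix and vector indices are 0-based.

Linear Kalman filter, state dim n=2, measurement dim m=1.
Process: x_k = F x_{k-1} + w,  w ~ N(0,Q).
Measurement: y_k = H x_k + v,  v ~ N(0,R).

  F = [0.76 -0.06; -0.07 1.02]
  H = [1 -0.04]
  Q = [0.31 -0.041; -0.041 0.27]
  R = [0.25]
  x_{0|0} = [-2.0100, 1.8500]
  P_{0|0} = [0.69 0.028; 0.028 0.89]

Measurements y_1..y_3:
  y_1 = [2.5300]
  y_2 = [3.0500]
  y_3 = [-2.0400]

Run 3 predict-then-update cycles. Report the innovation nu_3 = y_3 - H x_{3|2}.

step 1: x^-=[-1.6386, 2.0277]  P^-=[0.7092 -0.1104; -0.1104 1.1953]  S=[0.9699]  K=[0.7357; -0.1631]  nu=[4.2497]  x^+=[1.4880, 1.3347]  P^+=[0.1842 0.0060; 0.0060 1.1695]
step 2: x^-=[1.0508, 1.2572]  P^-=[0.4200 -0.1177; -0.1177 1.4868]  S=[0.6818]  K=[0.6229; -0.2598]  nu=[2.0495]  x^+=[2.3275, 0.7247]  P^+=[0.1554 -0.0073; -0.0073 1.4408]
step 3: x^-=[1.7254, 0.5763]  P^-=[0.4056 -0.1432; -0.1432 1.7708]  S=[0.6699]  K=[0.6140; -0.3194]  nu=[-3.7424]  x^+=[-0.5726, 1.7717]  P^+=[0.1530 -0.0118; -0.0118 1.7025]

innov = [-3.7424]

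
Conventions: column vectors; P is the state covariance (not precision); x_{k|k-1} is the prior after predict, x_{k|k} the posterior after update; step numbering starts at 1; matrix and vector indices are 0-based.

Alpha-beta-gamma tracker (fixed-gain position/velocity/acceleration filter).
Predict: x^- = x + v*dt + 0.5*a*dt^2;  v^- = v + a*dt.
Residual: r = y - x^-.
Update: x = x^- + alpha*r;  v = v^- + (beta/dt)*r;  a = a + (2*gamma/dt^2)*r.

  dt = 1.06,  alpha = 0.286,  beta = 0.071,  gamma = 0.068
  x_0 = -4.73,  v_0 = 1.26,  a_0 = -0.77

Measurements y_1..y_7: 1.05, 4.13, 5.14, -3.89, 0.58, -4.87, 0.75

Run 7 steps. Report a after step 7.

a_post = -1.9402

step 1: x_pred=-3.8270  r=4.8770  x^+=-2.4322  v^+=0.7705  a^+=-0.1797
step 2: x_pred=-1.7164  r=5.8464  x^+=-0.0443  v^+=0.9716  a^+=0.5280
step 3: x_pred=1.2821  r=3.8579  x^+=2.3855  v^+=1.7896  a^+=0.9949
step 4: x_pred=4.8414  r=-8.7314  x^+=2.3442  v^+=2.2594  a^+=-0.0619
step 5: x_pred=4.7044  r=-4.1244  x^+=3.5248  v^+=1.9175  a^+=-0.5612
step 6: x_pred=5.2421  r=-10.1121  x^+=2.3500  v^+=0.6453  a^+=-1.7851
step 7: x_pred=2.0312  r=-1.2812  x^+=1.6648  v^+=-1.3327  a^+=-1.9402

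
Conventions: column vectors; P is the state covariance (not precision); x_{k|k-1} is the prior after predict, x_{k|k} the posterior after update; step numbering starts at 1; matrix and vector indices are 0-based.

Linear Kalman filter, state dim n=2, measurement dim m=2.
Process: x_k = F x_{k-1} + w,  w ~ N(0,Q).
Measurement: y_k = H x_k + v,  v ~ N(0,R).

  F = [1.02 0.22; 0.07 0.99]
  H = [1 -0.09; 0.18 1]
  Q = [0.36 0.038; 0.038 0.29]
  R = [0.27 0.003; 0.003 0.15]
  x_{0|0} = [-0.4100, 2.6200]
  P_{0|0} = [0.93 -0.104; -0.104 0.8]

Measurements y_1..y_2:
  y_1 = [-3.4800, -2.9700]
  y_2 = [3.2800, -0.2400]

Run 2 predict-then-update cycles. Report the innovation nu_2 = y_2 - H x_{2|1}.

step 1: x^-=[0.1582, 2.5651]  P^-=[1.3196 0.1720; 0.1720 1.0642]  S=[1.5673 0.3140; 0.3140 1.3189]  K=[0.8085 0.1181; -0.1236 0.8598]  nu=[-3.4073, -5.5636]  x^+=[-3.2533, -1.7973]  P^+=[0.2169 -0.0189; -0.0189 0.1320]
step 2: x^-=[-3.7138, -2.0071]  P^-=[0.5836 0.0628; 0.0628 0.4178]  S=[0.8457 0.1323; 0.1323 0.6094]  K=[0.6628 0.1317; -0.0831 0.7223]  nu=[6.8131, 2.4355]  x^+=[1.1228, -0.8142]  P^+=[0.1784 -0.0104; -0.0104 0.1100]

innov = [6.8131, 2.4355]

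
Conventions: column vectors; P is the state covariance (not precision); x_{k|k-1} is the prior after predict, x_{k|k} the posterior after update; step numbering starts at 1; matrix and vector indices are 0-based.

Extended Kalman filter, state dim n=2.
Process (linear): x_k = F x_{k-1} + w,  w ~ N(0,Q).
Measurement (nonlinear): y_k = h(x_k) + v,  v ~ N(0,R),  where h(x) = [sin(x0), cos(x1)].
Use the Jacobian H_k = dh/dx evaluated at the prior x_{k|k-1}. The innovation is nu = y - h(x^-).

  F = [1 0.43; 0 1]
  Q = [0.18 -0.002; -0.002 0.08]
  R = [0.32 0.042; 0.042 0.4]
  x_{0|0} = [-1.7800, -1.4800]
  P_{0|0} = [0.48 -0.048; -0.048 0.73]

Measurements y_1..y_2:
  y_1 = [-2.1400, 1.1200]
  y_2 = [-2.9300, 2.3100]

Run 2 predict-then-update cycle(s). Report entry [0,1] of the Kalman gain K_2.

K[0,1] = 0.1289

step 1: x^-=[-2.4164, -1.4800]  P^-=[0.7537 0.2639; 0.2639 0.8100]  H_jac=[-0.7484 0.0000; 0.0000 0.9959]  S=[0.7421 -0.1547; -0.1547 1.2033]  K=[-0.7342 0.1240; -0.1299 0.6537]  nu=[-1.4767, 1.0293]  x^+=[-1.2045, -0.6154]  P^+=[0.3070 0.0189; 0.0189 0.2571]
step 2: x^-=[-1.4691, -0.6154]  P^-=[0.5507 0.1274; 0.1274 0.3371]  H_jac=[0.1015 0.0000; 0.0000 0.5773]  S=[0.3257 0.0495; 0.0495 0.5123]  K=[0.1520 0.1289; -0.0183 0.3816]  nu=[-1.9352, 1.4934]  x^+=[-1.5709, -0.0102]  P^+=[0.5328 0.1004; 0.1004 0.2631]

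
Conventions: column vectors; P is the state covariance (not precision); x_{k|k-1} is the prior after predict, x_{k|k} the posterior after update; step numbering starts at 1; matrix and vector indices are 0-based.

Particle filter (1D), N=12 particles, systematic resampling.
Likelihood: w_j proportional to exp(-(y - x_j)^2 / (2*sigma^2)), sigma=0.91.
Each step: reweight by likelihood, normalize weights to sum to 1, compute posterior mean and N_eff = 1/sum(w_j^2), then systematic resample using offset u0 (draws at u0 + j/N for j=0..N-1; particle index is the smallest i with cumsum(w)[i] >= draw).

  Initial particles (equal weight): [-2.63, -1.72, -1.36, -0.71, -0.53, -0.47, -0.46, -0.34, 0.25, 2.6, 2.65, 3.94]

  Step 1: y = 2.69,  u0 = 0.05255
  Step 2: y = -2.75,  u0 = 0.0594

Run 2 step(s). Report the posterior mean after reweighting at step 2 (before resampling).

post_mean = 2.6210

step 1: w=[0.0000, 0.0000, 0.0000, 0.0004, 0.0008, 0.0010, 0.0010, 0.0016, 0.0113, 0.4108, 0.4124, 0.1607]  mean=2.7945  Neff=2.7417  idx=[9, 9, 9, 9, 9, 10, 10, 10, 10, 10, 11, 11]
step 2: w=[0.1161, 0.1161, 0.1161, 0.1161, 0.1161, 0.0839, 0.0839, 0.0839, 0.0839, 0.0839, 0.0000, 0.0000]  mean=2.6210  Neff=9.7480  idx=[0, 1, 1, 2, 3, 4, 4, 5, 6, 7, 8, 9]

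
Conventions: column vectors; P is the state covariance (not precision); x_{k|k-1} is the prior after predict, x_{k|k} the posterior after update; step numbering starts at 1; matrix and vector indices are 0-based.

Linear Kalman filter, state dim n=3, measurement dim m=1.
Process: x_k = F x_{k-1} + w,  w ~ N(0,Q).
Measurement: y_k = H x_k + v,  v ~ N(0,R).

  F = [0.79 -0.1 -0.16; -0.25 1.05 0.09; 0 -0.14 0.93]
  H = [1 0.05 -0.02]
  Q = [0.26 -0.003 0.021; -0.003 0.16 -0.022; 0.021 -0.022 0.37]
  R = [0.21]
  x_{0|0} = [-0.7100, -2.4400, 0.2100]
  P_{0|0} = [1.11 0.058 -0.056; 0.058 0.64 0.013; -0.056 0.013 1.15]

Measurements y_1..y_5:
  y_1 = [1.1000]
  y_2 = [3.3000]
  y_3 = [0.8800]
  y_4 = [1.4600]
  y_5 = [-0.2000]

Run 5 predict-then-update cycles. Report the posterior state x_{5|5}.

step 1: x^-=[-0.3505, -2.3656, 0.5369]  P^-=[0.9940 -0.2649 -0.1896; -0.2649 0.9188 0.0078; -0.1896 0.0078 1.3738]  S=[1.1879]  K=[0.8288; -0.1845; -0.1824]  nu=[1.5795]  x^+=[0.9586, -2.6570, 0.2487]  P^+=[0.1780 -0.0833 -0.0100; -0.0833 0.8784 -0.0322; -0.0100 -0.0322 1.3343]
step 2: x^-=[0.9832, -3.0071, 0.6033]  P^-=[0.4287 -0.2162 -0.1611; -0.2162 1.1884 -0.0711; -0.1611 -0.0711 1.5496]  S=[0.6273]  K=[0.6714; -0.2477; -0.3119]  nu=[2.4792]  x^+=[2.6476, -3.6211, -0.1700]  P^+=[0.1460 -0.1119 -0.0298; -0.1119 1.1500 -0.1196; -0.0298 -0.1196 1.4886]
step 3: x^-=[2.4810, -4.4794, 0.3488]  P^-=[0.4221 -0.2518 -0.1854; -0.2518 1.4865 -0.1787; -0.1854 -0.1787 1.7111]  S=[0.6191]  K=[0.6675; -0.2809; -0.3693]  nu=[-1.3700]  x^+=[1.5665, -4.0946, 0.8547]  P^+=[0.1463 -0.1357 -0.0329; -0.1357 1.4377 -0.2429; -0.0329 -0.2429 1.6267]
step 4: x^-=[1.5103, -4.6141, 1.3681]  P^-=[0.4293 -0.2829 -0.1929; -0.2829 1.7942 -0.3284; -0.1929 -0.3284 1.8684]  S=[0.6246]  K=[0.6708; -0.2988; -0.3950]  nu=[0.2078]  x^+=[1.6497, -4.6762, 1.2861]  P^+=[0.1482 -0.1577 -0.0274; -0.1577 1.7384 -0.4021; -0.0274 -0.4021 1.7709]
step 5: x^-=[1.5651, -5.2066, 1.8507]  P^-=[0.4342 -0.3069 -0.1925; -0.3069 2.1083 -0.5161; -0.1925 -0.5161 2.0405]  S=[0.6283]  K=[0.6727; -0.3043; -0.4124]  nu=[-1.4677]  x^+=[0.5777, -4.7600, 2.4560]  P^+=[0.1498 -0.1783 -0.0182; -0.1783 2.0501 -0.5949; -0.0182 -0.5949 1.9336]

x_post = [0.5777, -4.7600, 2.4560]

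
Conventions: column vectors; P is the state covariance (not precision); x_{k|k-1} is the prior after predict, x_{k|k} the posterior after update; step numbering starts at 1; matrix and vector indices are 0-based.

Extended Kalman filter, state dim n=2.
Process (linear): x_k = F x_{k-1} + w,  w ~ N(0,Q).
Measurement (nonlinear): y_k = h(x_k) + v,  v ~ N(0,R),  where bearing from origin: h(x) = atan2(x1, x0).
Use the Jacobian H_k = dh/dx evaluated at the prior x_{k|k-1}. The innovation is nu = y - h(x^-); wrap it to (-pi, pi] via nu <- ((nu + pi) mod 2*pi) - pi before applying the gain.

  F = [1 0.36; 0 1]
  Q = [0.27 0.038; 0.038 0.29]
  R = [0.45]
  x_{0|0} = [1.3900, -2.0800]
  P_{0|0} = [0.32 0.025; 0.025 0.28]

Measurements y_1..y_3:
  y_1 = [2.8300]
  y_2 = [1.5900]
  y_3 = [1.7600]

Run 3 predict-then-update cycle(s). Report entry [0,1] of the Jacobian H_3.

H_jac[0,1] = -0.1951

step 1: x^-=[0.6412, -2.0800]  P^-=[0.6443 0.1638; 0.1638 0.5700]  H_jac=[0.4390 0.1353]  S=[0.6041]  K=[0.5050; 0.2467]  nu=[-2.1814]  x^+=[-0.4603, -2.6183]  P^+=[0.4903 0.0885; 0.0885 0.5332]
step 2: x^-=[-1.4029, -2.6183]  P^-=[0.8931 0.3185; 0.3185 0.8232]  H_jac=[0.2967 -0.1590]  S=[0.5194]  K=[0.4128; -0.0700]  nu=[-2.6305]  x^+=[-2.4886, -2.4340]  P^+=[0.8046 0.3335; 0.3335 0.8207]
step 3: x^-=[-3.3649, -2.4340]  P^-=[1.4211 0.6669; 0.6669 1.1107]  H_jac=[0.1411 -0.1951]  S=[0.4839]  K=[0.1456; -0.2533]  nu=[-2.0078]  x^+=[-3.6572, -1.9254]  P^+=[1.4108 0.6848; 0.6848 1.0796]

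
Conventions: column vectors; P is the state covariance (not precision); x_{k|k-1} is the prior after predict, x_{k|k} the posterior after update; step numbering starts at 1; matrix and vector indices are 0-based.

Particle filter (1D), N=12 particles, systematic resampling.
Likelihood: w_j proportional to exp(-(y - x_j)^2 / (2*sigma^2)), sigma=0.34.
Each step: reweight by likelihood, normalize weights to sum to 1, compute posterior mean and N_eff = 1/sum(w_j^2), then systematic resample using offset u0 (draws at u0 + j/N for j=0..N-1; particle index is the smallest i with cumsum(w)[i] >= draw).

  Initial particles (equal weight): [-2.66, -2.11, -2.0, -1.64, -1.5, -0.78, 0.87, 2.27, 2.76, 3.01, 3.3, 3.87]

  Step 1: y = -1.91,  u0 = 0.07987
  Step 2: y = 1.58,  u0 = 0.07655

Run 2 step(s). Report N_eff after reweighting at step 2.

N_eff = 2.1329

step 1: w=[0.0282, 0.2703, 0.3103, 0.2345, 0.1553, 0.0013, 0.0000, 0.0000, 0.0000, 0.0000, 0.0000, 0.0000]  mean=-1.8847  Neff=4.0111  idx=[1, 1, 1, 2, 2, 2, 2, 3, 3, 3, 4, 4]
step 2: w=[0.0000, 0.0000, 0.0000, 0.0000, 0.0000, 0.0000, 0.0000, 0.0107, 0.0107, 0.0107, 0.4840, 0.4840]  mean=-1.5045  Neff=2.1329  idx=[10, 10, 10, 10, 10, 10, 11, 11, 11, 11, 11, 11]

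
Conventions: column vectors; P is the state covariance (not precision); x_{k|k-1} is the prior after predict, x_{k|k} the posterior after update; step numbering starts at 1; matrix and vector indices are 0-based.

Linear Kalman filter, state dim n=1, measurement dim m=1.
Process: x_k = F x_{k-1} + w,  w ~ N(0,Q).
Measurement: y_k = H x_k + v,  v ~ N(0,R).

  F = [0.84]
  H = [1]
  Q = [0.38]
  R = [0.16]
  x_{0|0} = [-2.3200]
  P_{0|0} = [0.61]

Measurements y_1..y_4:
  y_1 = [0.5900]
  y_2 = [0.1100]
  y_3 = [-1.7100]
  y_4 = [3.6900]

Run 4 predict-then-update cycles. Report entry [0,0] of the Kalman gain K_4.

K[0,0] = 0.7436

step 1: x^-=[-1.9488]  P^-=[0.8104]  S=[0.9704]  K=[0.8351]  nu=[2.5388]  x^+=[0.1714]  P^+=[0.1336]
step 2: x^-=[0.1440]  P^-=[0.4743]  S=[0.6343]  K=[0.7477]  nu=[-0.0340]  x^+=[0.1186]  P^+=[0.1196]
step 3: x^-=[0.0996]  P^-=[0.4644]  S=[0.6244]  K=[0.7438]  nu=[-1.8096]  x^+=[-1.2463]  P^+=[0.1190]
step 4: x^-=[-1.0469]  P^-=[0.4640]  S=[0.6240]  K=[0.7436]  nu=[4.7369]  x^+=[2.4753]  P^+=[0.1190]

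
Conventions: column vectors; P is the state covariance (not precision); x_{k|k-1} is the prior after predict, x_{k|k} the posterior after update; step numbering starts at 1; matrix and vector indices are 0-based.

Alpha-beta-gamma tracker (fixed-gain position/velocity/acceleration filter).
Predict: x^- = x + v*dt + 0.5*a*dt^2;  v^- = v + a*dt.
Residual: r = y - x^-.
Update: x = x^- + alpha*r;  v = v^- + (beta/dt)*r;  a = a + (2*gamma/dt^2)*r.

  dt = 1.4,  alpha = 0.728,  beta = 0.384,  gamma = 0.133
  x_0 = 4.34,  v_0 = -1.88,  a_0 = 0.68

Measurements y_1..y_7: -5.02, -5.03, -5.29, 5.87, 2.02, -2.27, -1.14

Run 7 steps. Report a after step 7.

a_post = -1.2549

step 1: x_pred=2.3744  r=-7.3944  x^+=-3.0087  v^+=-2.9562  a^+=-0.3235
step 2: x_pred=-7.4644  r=2.4344  x^+=-5.6922  v^+=-2.7414  a^+=0.0069
step 3: x_pred=-9.5234  r=4.2334  x^+=-6.4415  v^+=-1.5706  a^+=0.5814
step 4: x_pred=-8.0706  r=13.9406  x^+=2.0782  v^+=3.0670  a^+=2.4733
step 5: x_pred=8.7959  r=-6.7759  x^+=3.8630  v^+=4.6712  a^+=1.5537
step 6: x_pred=11.9253  r=-14.1953  x^+=1.5911  v^+=2.9528  a^+=-0.3728
step 7: x_pred=5.3598  r=-6.4998  x^+=0.6279  v^+=0.6482  a^+=-1.2549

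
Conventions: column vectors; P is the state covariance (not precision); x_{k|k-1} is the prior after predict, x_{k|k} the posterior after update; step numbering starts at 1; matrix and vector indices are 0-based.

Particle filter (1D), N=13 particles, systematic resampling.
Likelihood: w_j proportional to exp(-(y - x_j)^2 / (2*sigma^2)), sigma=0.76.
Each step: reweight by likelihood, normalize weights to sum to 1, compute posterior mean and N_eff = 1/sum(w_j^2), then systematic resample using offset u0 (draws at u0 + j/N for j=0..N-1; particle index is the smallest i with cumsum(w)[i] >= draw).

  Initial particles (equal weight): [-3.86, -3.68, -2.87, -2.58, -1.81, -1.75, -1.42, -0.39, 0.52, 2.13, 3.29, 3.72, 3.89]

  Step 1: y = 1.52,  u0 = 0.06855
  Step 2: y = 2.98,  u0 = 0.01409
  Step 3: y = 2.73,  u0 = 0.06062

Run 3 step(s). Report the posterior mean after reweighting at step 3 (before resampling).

post_mean = 2.2039

step 1: w=[0.0000, 0.0000, 0.0000, 0.0000, 0.0001, 0.0001, 0.0004, 0.0333, 0.3293, 0.5670, 0.0520, 0.0119, 0.0061]  mean=1.6038  Neff=2.3046  idx=[8, 8, 8, 8, 9, 9, 9, 9, 9, 9, 9, 9, 11]
step 2: w=[0.0011, 0.0011, 0.0011, 0.0011, 0.1087, 0.1087, 0.1087, 0.1087, 0.1087, 0.1087, 0.1087, 0.1087, 0.1264]  mean=2.3241  Neff=9.0547  idx=[4, 4, 5, 6, 6, 7, 8, 9, 9, 10, 11, 11, 12]
step 3: w=[0.0795, 0.0795, 0.0795, 0.0795, 0.0795, 0.0795, 0.0795, 0.0795, 0.0795, 0.0795, 0.0795, 0.0795, 0.0465]  mean=2.2039  Neff=12.8322  idx=[0, 1, 2, 3, 4, 5, 6, 7, 8, 9, 10, 11, 12]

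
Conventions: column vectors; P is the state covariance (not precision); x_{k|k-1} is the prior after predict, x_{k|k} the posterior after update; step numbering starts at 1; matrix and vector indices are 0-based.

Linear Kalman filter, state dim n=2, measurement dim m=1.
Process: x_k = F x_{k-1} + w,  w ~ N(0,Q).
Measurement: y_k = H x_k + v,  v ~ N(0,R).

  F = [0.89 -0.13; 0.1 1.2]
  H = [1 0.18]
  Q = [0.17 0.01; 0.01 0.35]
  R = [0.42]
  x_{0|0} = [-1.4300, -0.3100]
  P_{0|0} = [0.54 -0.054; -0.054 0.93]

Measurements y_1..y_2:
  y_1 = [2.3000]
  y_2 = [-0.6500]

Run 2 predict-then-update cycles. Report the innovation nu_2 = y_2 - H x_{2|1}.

step 1: x^-=[-1.2324, -0.5150]  P^-=[0.6259 -0.1440; -0.1440 1.6816]  S=[1.0486]  K=[0.5722; 0.1514]  nu=[3.6251]  x^+=[0.8420, 0.0337]  P^+=[0.2826 -0.2348; -0.2348 1.6576]
step 2: x^-=[0.7450, 0.1246]  P^-=[0.4762 -0.4712; -0.4712 2.6834]  S=[0.8135]  K=[0.4811; 0.0146]  nu=[-1.4174]  x^+=[0.0631, 0.1039]  P^+=[0.2879 -0.4769; -0.4769 2.6833]

innov = [-1.4174]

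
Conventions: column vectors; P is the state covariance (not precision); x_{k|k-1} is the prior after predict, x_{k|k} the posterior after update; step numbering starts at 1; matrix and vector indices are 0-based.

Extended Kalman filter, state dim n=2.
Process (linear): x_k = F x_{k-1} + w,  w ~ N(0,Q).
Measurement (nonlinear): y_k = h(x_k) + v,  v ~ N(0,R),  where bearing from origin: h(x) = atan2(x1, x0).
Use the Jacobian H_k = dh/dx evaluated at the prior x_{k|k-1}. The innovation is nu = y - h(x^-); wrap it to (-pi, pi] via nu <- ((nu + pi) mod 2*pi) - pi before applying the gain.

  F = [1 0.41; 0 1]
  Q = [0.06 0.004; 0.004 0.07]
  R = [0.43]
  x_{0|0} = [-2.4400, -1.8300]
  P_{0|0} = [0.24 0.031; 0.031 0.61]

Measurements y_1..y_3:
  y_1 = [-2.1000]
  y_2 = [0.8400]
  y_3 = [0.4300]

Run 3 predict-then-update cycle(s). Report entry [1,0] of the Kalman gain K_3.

step 1: x^-=[-3.1903, -1.8300]  P^-=[0.4280 0.2851; 0.2851 0.6800]  H_jac=[0.1353 -0.2358]  S=[0.4575]  K=[-0.0204; -0.2663]  nu=[0.5208]  x^+=[-3.2009, -1.9687]  P^+=[0.4278 0.2826; 0.2826 0.6476]
step 2: x^-=[-4.0081, -1.9687]  P^-=[0.8284 0.5521; 0.5521 0.7176]  H_jac=[0.0987 -0.2010]  S=[0.4452]  K=[-0.0656; -0.2016]  nu=[-2.7582]  x^+=[-3.8272, -1.4127]  P^+=[0.8265 0.5462; 0.5462 0.6995]
step 3: x^-=[-4.4064, -1.4127]  P^-=[1.4519 0.8370; 0.8370 0.7695]  H_jac=[0.0660 -0.2058]  S=[0.4462]  K=[-0.1713; -0.2311]  nu=[-3.0218]  x^+=[-3.8886, -0.7143]  P^+=[1.4388 0.8193; 0.8193 0.7456]

K[1,0] = -0.2311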